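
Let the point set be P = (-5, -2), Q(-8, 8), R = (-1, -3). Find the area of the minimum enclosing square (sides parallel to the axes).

121

The bounding box has width 7 and height 11.
An axis-aligned square enclosing the set must have side ≥ max(width, height).
So the minimum side is max(7, 11) = 11.
Area = 11² = 121.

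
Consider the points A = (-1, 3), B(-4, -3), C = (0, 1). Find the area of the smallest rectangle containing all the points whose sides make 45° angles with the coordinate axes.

13.5

In coordinates u = x + y, v = x − y the rectangle is axis-aligned; the map (x,y)→(u,v) scales areas by 2.
u-values: 2, -7, 1; range = 2 − (-7) = 9.
v-values: -4, -1, -1; range = -1 − (-4) = 3.
Area = (9 × 3) / 2 = 13.5.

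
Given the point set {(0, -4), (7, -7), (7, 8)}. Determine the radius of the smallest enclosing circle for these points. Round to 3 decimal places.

Call the three points A, B, C in the order given.
Side lengths²: AB² = 58, AC² = 193, BC² = 225.
Since BC² = 225 < 193 + 58 = 251, the triangle is acute, so the smallest enclosing circle is the circumcircle.
Circumcentre = (85/14, 0.5), r² = 5597/98.
r = √(5597/98) ≈ 7.557.

7.557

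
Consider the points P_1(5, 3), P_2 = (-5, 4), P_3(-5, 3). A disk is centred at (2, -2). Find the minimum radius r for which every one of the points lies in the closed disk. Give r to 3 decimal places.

The required radius is the distance from (2, -2) to the farthest point.
Squared distances: 34, 85, 74.
Maximum is 85, attained at P_2.
r = √85 ≈ 9.220.

9.220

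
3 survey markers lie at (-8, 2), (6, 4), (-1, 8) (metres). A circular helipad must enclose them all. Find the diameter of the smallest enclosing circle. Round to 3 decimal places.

14.142

Call the three points A, B, C in the order given.
Side lengths²: AB² = 200, AC² = 85, BC² = 65.
Since AB² = 200 ≥ 85 + 65 = 150, the angle opposite AB is not acute, so the smallest enclosing circle has AB as diameter.
Centre = midpoint of AB = (-1, 3), r² = 200/4 = 50.
Diameter = 2r = 2√50 ≈ 14.142.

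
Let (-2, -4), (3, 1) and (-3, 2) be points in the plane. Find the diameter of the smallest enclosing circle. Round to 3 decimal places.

7.475

Call the three points A, B, C in the order given.
Side lengths²: AB² = 50, AC² = 37, BC² = 37.
Since AB² = 50 < 37 + 37 = 74, the triangle is acute, so the smallest enclosing circle is the circumcircle.
Circumcentre = (-5/14, -9/14), r² = 1369/98.
Diameter = 2r = 2√(1369/98) ≈ 7.475.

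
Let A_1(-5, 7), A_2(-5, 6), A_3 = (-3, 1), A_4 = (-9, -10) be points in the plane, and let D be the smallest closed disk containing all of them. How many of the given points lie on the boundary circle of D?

By Welzl's lemma the MEC is supported by two points (diametrically opposite) or three points (on a circumcircle).
The farthest pair is A_1–A_4 with squared distance 305. The circle on this segment as diameter has centre (-7, -1.5) and r² = 305/4 = 76.25.
Check A_2: distance² to centre = 60.25 ≤ 76.25, so it lies inside.
All remaining points lie in this disk, and no smaller disk contains both endpoints, so this is the minimum enclosing circle.
The points at distance exactly r from the centre are A_1, A_4 — 2 points.

2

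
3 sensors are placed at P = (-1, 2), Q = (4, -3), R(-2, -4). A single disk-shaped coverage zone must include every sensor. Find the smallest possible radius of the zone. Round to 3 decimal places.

3.738

Side lengths²: PQ² = 50, PR² = 37, QR² = 37.
Since PQ² = 50 < 37 + 37 = 74, the triangle is acute, so the smallest enclosing circle is the circumcircle.
Circumcentre = (9/14, -19/14), r² = 1369/98.
r = √(1369/98) ≈ 3.738.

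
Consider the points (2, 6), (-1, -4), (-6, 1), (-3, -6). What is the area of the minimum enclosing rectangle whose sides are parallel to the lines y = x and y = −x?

In coordinates u = x + y, v = x − y the rectangle is axis-aligned; the map (x,y)→(u,v) scales areas by 2.
u-values: 8, -5, -5, -9; range = 8 − (-9) = 17.
v-values: -4, 3, -7, 3; range = 3 − (-7) = 10.
Area = (17 × 10) / 2 = 85.

85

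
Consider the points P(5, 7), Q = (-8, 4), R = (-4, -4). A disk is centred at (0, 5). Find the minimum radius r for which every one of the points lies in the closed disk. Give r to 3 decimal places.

9.849

The required radius is the distance from (0, 5) to the farthest point.
Squared distances: 29, 65, 97.
Maximum is 97, attained at R.
r = √97 ≈ 9.849.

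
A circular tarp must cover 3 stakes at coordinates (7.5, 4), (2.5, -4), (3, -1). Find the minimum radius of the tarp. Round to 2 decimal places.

Call the three points A, B, C in the order given.
Side lengths²: AB² = 89, AC² = 45.25, BC² = 9.25.
Since AB² = 89 ≥ 45.25 + 9.25 = 54.5, the angle opposite AB is not acute, so the smallest enclosing circle has AB as diameter.
Centre = midpoint of AB = (5, 0), r² = 89/4 = 22.25.
r = √(22.25) ≈ 4.72.

4.72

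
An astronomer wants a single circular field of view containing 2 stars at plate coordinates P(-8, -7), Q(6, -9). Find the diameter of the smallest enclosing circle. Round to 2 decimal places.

14.14

The smallest circle enclosing two points has them as diameter endpoints.
Centre = midpoint = (-1, -8); r² = |PQ|²/4 = 200/4 = 50.
Diameter = 2r = 2√50 ≈ 14.14.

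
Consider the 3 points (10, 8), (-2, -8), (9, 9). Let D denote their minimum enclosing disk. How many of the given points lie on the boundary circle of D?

2

Call the three points A, B, C in the order given.
Side lengths²: AB² = 400, AC² = 2, BC² = 410.
Since BC² = 410 ≥ 400 + 2 = 402, the angle opposite BC is not acute, so the smallest enclosing circle has BC as diameter.
Centre = midpoint of BC = (3.5, 0.5), r² = 410/4 = 102.5.
The points at distance exactly r from the centre are (-2, -8), (9, 9) — 2 points.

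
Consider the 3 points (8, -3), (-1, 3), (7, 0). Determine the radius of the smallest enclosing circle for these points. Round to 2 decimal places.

Call the three points A, B, C in the order given.
Side lengths²: AB² = 117, AC² = 10, BC² = 73.
Since AB² = 117 ≥ 73 + 10 = 83, the angle opposite AB is not acute, so the smallest enclosing circle has AB as diameter.
Centre = midpoint of AB = (3.5, 0), r² = 117/4 = 29.25.
r = √(29.25) ≈ 5.41.

5.41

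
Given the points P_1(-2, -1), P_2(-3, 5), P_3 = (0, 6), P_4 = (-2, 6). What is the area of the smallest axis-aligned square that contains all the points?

The bounding box has width 3 and height 7.
An axis-aligned square enclosing the set must have side ≥ max(width, height).
So the minimum side is max(3, 7) = 7.
Area = 7² = 49.

49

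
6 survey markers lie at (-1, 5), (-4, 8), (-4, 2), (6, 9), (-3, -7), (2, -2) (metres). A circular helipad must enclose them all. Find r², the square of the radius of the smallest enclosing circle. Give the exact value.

84.25

The minimum enclosing circle of a finite set is fixed by two of the points (as a diameter) or three (as a circumcircle).
The farthest pair is (6, 9)–(-3, -7) with squared distance 337. The circle on this segment as diameter has centre (1.5, 1) and r² = 337/4 = 84.25.
Check (-1, 5): distance² to centre = 22.25 ≤ 84.25, so it lies inside.
All remaining points lie in this disk, and no smaller disk contains both endpoints, so this is the minimum enclosing circle.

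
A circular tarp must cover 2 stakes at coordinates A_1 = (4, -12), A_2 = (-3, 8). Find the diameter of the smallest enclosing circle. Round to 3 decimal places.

The smallest circle enclosing two points has them as diameter endpoints.
Centre = midpoint = (0.5, -2); r² = |A_1A_2|²/4 = 449/4 = 112.25.
Diameter = 2r = 2√(112.25) ≈ 21.190.

21.190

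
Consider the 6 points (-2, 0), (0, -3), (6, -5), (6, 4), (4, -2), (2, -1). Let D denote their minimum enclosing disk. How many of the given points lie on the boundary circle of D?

A smallest enclosing disk is always determined by at most three of the input points on its boundary.
The minimum enclosing circle is determined by three boundary points: (-2, 0), (6, -5), (6, 4).
Their circumcentre is (3.25, -0.5) with r² = 27.8125.
The farthest remaining point (0, -3) is at distance² 16.8125 ≤ 27.8125.
The points at distance exactly r from the centre are (-2, 0), (6, -5), (6, 4) — 3 points.

3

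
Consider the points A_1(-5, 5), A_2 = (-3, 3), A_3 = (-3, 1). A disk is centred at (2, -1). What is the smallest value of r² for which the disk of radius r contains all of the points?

The required radius is the distance from (2, -1) to the farthest point.
Squared distances: 85, 41, 29.
Maximum is 85, attained at A_1.

85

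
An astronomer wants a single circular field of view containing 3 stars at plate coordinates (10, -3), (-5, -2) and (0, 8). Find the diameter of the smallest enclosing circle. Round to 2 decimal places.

16.12

Call the three points A, B, C in the order given.
Side lengths²: AB² = 226, AC² = 221, BC² = 125.
Since AB² = 226 < 221 + 125 = 346, the triangle is acute, so the smallest enclosing circle is the circumcircle.
Circumcentre = (167/62, 25/62), r² = 124865/1922.
Diameter = 2r = 2√(124865/1922) ≈ 16.12.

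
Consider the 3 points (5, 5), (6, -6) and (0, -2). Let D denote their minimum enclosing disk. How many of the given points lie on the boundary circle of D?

3

Call the three points A, B, C in the order given.
Side lengths²: AB² = 122, AC² = 74, BC² = 52.
Since AB² = 122 < 74 + 52 = 126, the triangle is acute, so the smallest enclosing circle is the circumcircle.
Circumcentre = (165/31, -16/31), r² = 29341/961.
The points at distance exactly r from the centre are (5, 5), (6, -6), (0, -2) — 3 points.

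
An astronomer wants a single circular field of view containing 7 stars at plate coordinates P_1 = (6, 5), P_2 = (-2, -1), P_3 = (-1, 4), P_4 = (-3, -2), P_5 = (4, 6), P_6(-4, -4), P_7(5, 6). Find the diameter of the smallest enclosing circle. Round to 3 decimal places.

13.472

The minimum enclosing circle is determined by three boundary points: P_1, P_6, P_7.
Their circumcentre is (29/38, 29/38) with r² = 32761/722.
The farthest remaining point P_5 is at distance² 27365/722 ≤ 32761/722.
Diameter = 2r = 2√(32761/722) ≈ 13.472.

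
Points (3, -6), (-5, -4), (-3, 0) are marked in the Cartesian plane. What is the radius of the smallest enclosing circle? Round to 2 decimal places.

Call the three points A, B, C in the order given.
Side lengths²: AB² = 68, AC² = 72, BC² = 20.
Since AC² = 72 < 68 + 20 = 88, the triangle is acute, so the smallest enclosing circle is the circumcircle.
Circumcentre = (-2/3, -11/3), r² = 170/9.
r = √(170/9) ≈ 4.35.

4.35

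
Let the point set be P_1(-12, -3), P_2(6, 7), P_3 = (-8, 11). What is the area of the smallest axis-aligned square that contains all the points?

324

The bounding box has width 18 and height 14.
An axis-aligned square enclosing the set must have side ≥ max(width, height).
So the minimum side is max(18, 14) = 18.
Area = 18² = 324.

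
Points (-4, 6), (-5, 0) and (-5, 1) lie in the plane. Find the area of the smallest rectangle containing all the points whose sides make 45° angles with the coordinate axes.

In coordinates u = x + y, v = x − y the rectangle is axis-aligned; the map (x,y)→(u,v) scales areas by 2.
u-values: 2, -5, -4; range = 2 − (-5) = 7.
v-values: -10, -5, -6; range = -5 − (-10) = 5.
Area = (7 × 5) / 2 = 17.5.

17.5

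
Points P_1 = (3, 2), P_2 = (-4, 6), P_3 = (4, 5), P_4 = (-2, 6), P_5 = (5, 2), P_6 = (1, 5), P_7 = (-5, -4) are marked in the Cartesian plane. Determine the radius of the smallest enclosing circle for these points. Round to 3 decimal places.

By Welzl's lemma the MEC is supported by two points (diametrically opposite) or three points (on a circumcircle).
The minimum enclosing circle is determined by three boundary points: P_2, P_3, P_7.
Their circumcentre is (-11/18, 11/18) with r² = 6565/162.
The farthest remaining point P_5 is at distance² 5413/162 ≤ 6565/162.
r = √(6565/162) ≈ 6.366.

6.366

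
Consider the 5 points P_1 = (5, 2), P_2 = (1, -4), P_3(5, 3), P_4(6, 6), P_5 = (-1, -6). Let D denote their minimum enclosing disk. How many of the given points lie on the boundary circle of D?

2

By Welzl's lemma the MEC is supported by two points (diametrically opposite) or three points (on a circumcircle).
The farthest pair is P_4–P_5 with squared distance 193. The circle on this segment as diameter has centre (2.5, 0) and r² = 193/4 = 48.25.
Check P_1: distance² to centre = 10.25 ≤ 48.25, so it lies inside.
All remaining points lie in this disk, and no smaller disk contains both endpoints, so this is the minimum enclosing circle.
The points at distance exactly r from the centre are P_4, P_5 — 2 points.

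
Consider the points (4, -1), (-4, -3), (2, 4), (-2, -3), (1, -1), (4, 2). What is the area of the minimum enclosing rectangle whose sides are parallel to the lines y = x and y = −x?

45.5

In coordinates u = x + y, v = x − y the rectangle is axis-aligned; the map (x,y)→(u,v) scales areas by 2.
u-values: 3, -7, 6, -5, 0, 6; range = 6 − (-7) = 13.
v-values: 5, -1, -2, 1, 2, 2; range = 5 − (-2) = 7.
Area = (13 × 7) / 2 = 45.5.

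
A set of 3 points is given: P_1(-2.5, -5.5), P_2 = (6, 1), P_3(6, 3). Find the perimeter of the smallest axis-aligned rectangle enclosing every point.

Width = max x − min x = 6 − (-2.5) = 8.5.
Height = max y − min y = 3 − (-5.5) = 8.5.
Perimeter = 2(8.5 + 8.5) = 34.

34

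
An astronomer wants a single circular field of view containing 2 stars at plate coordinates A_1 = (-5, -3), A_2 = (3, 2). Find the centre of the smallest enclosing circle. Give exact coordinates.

The smallest circle enclosing two points has them as diameter endpoints.
Centre = midpoint = (-1, -0.5); r² = |A_1A_2|²/4 = 89/4 = 22.25.
Centre = (-1, -0.5).

(-1, -0.5)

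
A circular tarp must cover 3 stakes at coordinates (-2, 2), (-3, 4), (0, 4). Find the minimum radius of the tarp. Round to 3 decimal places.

1.581

Call the three points A, B, C in the order given.
Side lengths²: AB² = 5, AC² = 8, BC² = 9.
Since BC² = 9 < 8 + 5 = 13, the triangle is acute, so the smallest enclosing circle is the circumcircle.
Circumcentre = (-1.5, 3.5), r² = 2.5.
r = √(2.5) ≈ 1.581.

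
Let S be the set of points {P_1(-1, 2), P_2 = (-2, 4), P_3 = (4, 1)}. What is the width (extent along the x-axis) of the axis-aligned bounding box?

max x = 4, min x = -2, so width = 6.

6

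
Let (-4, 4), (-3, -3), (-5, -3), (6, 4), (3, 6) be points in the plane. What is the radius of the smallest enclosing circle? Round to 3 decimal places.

By Welzl's lemma the MEC is supported by two points (diametrically opposite) or three points (on a circumcircle).
The farthest pair is (-5, -3)–(6, 4) with squared distance 170. The circle on this segment as diameter has centre (0.5, 0.5) and r² = 170/4 = 42.5.
Check (-4, 4): distance² to centre = 32.5 ≤ 42.5, so it lies inside.
All remaining points lie in this disk, and no smaller disk contains both endpoints, so this is the minimum enclosing circle.
r = √(42.5) ≈ 6.519.

6.519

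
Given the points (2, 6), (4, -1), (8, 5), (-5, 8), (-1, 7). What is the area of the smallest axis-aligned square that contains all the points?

169

The bounding box has width 13 and height 9.
An axis-aligned square enclosing the set must have side ≥ max(width, height).
So the minimum side is max(13, 9) = 13.
Area = 13² = 169.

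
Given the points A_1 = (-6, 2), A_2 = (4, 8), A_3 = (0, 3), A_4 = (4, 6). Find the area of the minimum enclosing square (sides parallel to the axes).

100

The bounding box has width 10 and height 6.
An axis-aligned square enclosing the set must have side ≥ max(width, height).
So the minimum side is max(10, 6) = 10.
Area = 10² = 100.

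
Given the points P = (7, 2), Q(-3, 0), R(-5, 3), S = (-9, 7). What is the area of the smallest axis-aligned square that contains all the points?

The bounding box has width 16 and height 7.
An axis-aligned square enclosing the set must have side ≥ max(width, height).
So the minimum side is max(16, 7) = 16.
Area = 16² = 256.

256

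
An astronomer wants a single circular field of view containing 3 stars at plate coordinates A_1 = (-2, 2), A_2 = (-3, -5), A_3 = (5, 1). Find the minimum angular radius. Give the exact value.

5

Side lengths²: A_1A_2² = 50, A_1A_3² = 50, A_2A_3² = 100.
Since A_2A_3² = 100 ≥ 50 + 50 = 100, the angle opposite A_2A_3 is not acute, so the smallest enclosing circle has A_2A_3 as diameter.
Centre = midpoint of A_2A_3 = (1, -2), r² = 100/4 = 25.
r = √25 = 5.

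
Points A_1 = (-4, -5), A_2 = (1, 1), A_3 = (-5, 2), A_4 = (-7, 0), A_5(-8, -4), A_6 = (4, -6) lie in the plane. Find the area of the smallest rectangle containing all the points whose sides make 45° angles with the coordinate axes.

119

In coordinates u = x + y, v = x − y the rectangle is axis-aligned; the map (x,y)→(u,v) scales areas by 2.
u-values: -9, 2, -3, -7, -12, -2; range = 2 − (-12) = 14.
v-values: 1, 0, -7, -7, -4, 10; range = 10 − (-7) = 17.
Area = (14 × 17) / 2 = 119.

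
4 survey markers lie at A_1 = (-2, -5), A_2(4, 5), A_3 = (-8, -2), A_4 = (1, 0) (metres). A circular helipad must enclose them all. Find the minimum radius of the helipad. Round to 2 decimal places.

6.95

By Welzl's lemma the MEC is supported by two points (diametrically opposite) or three points (on a circumcircle).
The farthest pair is A_2–A_3 with squared distance 193. The circle on this segment as diameter has centre (-2, 1.5) and r² = 193/4 = 48.25.
Check A_1: distance² to centre = 42.25 ≤ 48.25, so it lies inside.
All remaining points lie in this disk, and no smaller disk contains both endpoints, so this is the minimum enclosing circle.
r = √(48.25) ≈ 6.95.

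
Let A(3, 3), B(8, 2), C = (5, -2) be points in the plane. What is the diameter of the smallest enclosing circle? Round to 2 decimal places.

5.97

Side lengths²: AB² = 26, AC² = 29, BC² = 25.
Since AC² = 29 < 26 + 25 = 51, the triangle is acute, so the smallest enclosing circle is the circumcircle.
Circumcentre = (239/46, 45/46), r² = 9425/1058.
Diameter = 2r = 2√(9425/1058) ≈ 5.97.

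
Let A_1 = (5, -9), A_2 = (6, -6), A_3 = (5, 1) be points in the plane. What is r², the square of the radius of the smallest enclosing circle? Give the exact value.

Side lengths²: A_1A_2² = 10, A_1A_3² = 100, A_2A_3² = 50.
Since A_1A_3² = 100 ≥ 50 + 10 = 60, the angle opposite A_1A_3 is not acute, so the smallest enclosing circle has A_1A_3 as diameter.
Centre = midpoint of A_1A_3 = (5, -4), r² = 100/4 = 25.

25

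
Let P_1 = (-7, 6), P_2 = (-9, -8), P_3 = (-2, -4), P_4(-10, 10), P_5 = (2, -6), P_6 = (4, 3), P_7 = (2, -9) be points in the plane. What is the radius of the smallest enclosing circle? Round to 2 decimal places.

11.24

The farthest pair is P_4–P_7 with squared distance 505. The circle on this segment as diameter has centre (-4, 0.5) and r² = 505/4 = 126.25.
Check P_1: distance² to centre = 39.25 ≤ 126.25, so it lies inside.
All remaining points lie in this disk, and no smaller disk contains both endpoints, so this is the minimum enclosing circle.
r = √(126.25) ≈ 11.24.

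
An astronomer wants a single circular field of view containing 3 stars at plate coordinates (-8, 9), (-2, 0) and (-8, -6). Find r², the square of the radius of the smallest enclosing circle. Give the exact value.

Call the three points A, B, C in the order given.
Side lengths²: AB² = 117, AC² = 225, BC² = 72.
Since AC² = 225 ≥ 117 + 72 = 189, the angle opposite AC is not acute, so the smallest enclosing circle has AC as diameter.
Centre = midpoint of AC = (-8, 1.5), r² = 225/4 = 56.25.

56.25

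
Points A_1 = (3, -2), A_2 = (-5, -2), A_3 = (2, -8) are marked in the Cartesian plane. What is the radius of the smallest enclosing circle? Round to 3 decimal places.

4.673

Side lengths²: A_1A_2² = 64, A_1A_3² = 37, A_2A_3² = 85.
Since A_2A_3² = 85 < 64 + 37 = 101, the triangle is acute, so the smallest enclosing circle is the circumcircle.
Circumcentre = (-1, -53/12), r² = 3145/144.
r = √(3145/144) ≈ 4.673.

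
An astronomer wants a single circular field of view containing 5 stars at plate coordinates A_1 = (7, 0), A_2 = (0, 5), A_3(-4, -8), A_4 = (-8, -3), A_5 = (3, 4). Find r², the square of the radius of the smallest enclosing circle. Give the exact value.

The minimum enclosing circle of a finite set is fixed by two of the points (as a diameter) or three (as a circumcircle).
The farthest pair is A_1–A_4 with squared distance 234. The circle on this segment as diameter has centre (-0.5, -1.5) and r² = 234/4 = 58.5.
Check A_2: distance² to centre = 42.5 ≤ 58.5, so it lies inside.
All remaining points lie in this disk, and no smaller disk contains both endpoints, so this is the minimum enclosing circle.

58.5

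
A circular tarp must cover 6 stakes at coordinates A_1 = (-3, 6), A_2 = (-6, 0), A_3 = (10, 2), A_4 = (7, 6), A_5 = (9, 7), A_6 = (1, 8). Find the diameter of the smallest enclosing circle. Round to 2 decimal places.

The minimum enclosing circle of a finite set is fixed by two of the points (as a diameter) or three (as a circumcircle).
The minimum enclosing circle is determined by three boundary points: A_2, A_3, A_5.
Their circumcentre is (72/41, 121/41) with r² = 115765/1681.
The farthest remaining point A_4 is at distance² 61850/1681 ≤ 115765/1681.
Diameter = 2r = 2√(115765/1681) ≈ 16.60.

16.60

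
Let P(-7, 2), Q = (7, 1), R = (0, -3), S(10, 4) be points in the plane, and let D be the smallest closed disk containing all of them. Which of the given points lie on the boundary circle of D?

The minimum enclosing circle of a finite set is fixed by two of the points (as a diameter) or three (as a circumcircle).
The farthest pair is P–S with squared distance 293. The circle on this segment as diameter has centre (1.5, 3) and r² = 293/4 = 73.25.
Check Q: distance² to centre = 34.25 ≤ 73.25, so it lies inside.
All remaining points lie in this disk, and no smaller disk contains both endpoints, so this is the minimum enclosing circle.
The points at distance exactly r from the centre are P, S — 2 points.

P, S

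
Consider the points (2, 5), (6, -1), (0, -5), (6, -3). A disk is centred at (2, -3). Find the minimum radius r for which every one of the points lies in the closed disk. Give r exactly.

8

The required radius is the distance from (2, -3) to the farthest point.
Squared distances: 64, 20, 8, 16.
Maximum is 64, attained at (2, 5).
r = √64 = 8.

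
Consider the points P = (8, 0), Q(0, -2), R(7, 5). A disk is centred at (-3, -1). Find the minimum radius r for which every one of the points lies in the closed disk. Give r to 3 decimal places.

11.662

The required radius is the distance from (-3, -1) to the farthest point.
Squared distances: 122, 10, 136.
Maximum is 136, attained at R.
r = √136 ≈ 11.662.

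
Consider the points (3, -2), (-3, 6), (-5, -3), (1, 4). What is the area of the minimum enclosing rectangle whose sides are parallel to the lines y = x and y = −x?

91

In coordinates u = x + y, v = x − y the rectangle is axis-aligned; the map (x,y)→(u,v) scales areas by 2.
u-values: 1, 3, -8, 5; range = 5 − (-8) = 13.
v-values: 5, -9, -2, -3; range = 5 − (-9) = 14.
Area = (13 × 14) / 2 = 91.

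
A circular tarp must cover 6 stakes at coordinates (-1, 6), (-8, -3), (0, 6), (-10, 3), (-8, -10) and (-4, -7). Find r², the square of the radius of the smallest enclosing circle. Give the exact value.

80

The farthest pair is (0, 6)–(-8, -10) with squared distance 320. The circle on this segment as diameter has centre (-4, -2) and r² = 320/4 = 80.
Check (-1, 6): distance² to centre = 73 ≤ 80, so it lies inside.
All remaining points lie in this disk, and no smaller disk contains both endpoints, so this is the minimum enclosing circle.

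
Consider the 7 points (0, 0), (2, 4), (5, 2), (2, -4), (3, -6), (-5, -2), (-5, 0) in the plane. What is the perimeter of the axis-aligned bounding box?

40

Width = max x − min x = 5 − (-5) = 10.
Height = max y − min y = 4 − (-6) = 10.
Perimeter = 2(10 + 10) = 40.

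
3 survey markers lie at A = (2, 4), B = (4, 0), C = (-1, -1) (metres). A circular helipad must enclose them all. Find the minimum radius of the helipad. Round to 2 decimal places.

Side lengths²: AB² = 20, AC² = 34, BC² = 26.
Since AC² = 34 < 26 + 20 = 46, the triangle is acute, so the smallest enclosing circle is the circumcircle.
Circumcentre = (13/11, 12/11), r² = 1105/121.
r = √(1105/121) ≈ 3.02.

3.02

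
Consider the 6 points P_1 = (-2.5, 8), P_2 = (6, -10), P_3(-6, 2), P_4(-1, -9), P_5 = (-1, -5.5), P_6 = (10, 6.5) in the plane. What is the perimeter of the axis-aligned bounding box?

68

Width = max x − min x = 10 − (-6) = 16.
Height = max y − min y = 8 − (-10) = 18.
Perimeter = 2(16 + 18) = 68.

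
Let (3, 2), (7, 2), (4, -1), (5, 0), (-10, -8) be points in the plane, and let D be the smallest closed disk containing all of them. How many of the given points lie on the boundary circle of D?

2

The minimum enclosing circle of a finite set is fixed by two of the points (as a diameter) or three (as a circumcircle).
The farthest pair is (7, 2)–(-10, -8) with squared distance 389. The circle on this segment as diameter has centre (-1.5, -3) and r² = 389/4 = 97.25.
Check (3, 2): distance² to centre = 45.25 ≤ 97.25, so it lies inside.
All remaining points lie in this disk, and no smaller disk contains both endpoints, so this is the minimum enclosing circle.
The points at distance exactly r from the centre are (7, 2), (-10, -8) — 2 points.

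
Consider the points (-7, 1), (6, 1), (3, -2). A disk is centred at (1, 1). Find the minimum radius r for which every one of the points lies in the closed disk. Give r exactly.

8

The required radius is the distance from (1, 1) to the farthest point.
Squared distances: 64, 25, 13.
Maximum is 64, attained at (-7, 1).
r = √64 = 8.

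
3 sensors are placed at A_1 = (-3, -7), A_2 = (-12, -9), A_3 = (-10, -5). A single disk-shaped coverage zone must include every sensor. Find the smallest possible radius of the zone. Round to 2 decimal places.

Side lengths²: A_1A_2² = 85, A_1A_3² = 53, A_2A_3² = 20.
Since A_1A_2² = 85 ≥ 53 + 20 = 73, the angle opposite A_1A_2 is not acute, so the smallest enclosing circle has A_1A_2 as diameter.
Centre = midpoint of A_1A_2 = (-7.5, -8), r² = 85/4 = 21.25.
r = √(21.25) ≈ 4.61.

4.61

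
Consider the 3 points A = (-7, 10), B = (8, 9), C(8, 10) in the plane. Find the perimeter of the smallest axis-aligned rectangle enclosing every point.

Width = max x − min x = 8 − (-7) = 15.
Height = max y − min y = 10 − 9 = 1.
Perimeter = 2(15 + 1) = 32.

32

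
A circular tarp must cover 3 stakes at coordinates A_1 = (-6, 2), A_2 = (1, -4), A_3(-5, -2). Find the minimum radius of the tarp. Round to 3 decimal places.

Side lengths²: A_1A_2² = 85, A_1A_3² = 17, A_2A_3² = 40.
Since A_1A_2² = 85 ≥ 40 + 17 = 57, the angle opposite A_1A_2 is not acute, so the smallest enclosing circle has A_1A_2 as diameter.
Centre = midpoint of A_1A_2 = (-2.5, -1), r² = 85/4 = 21.25.
r = √(21.25) ≈ 4.610.

4.610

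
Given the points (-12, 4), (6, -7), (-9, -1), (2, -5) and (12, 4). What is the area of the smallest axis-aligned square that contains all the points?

The bounding box has width 24 and height 11.
An axis-aligned square enclosing the set must have side ≥ max(width, height).
So the minimum side is max(24, 11) = 24.
Area = 24² = 576.

576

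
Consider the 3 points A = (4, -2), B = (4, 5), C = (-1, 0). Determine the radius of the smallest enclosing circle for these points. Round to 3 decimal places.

3.808

Side lengths²: AB² = 49, AC² = 29, BC² = 50.
Since BC² = 50 < 49 + 29 = 78, the triangle is acute, so the smallest enclosing circle is the circumcircle.
Circumcentre = (2.5, 1.5), r² = 14.5.
r = √(14.5) ≈ 3.808.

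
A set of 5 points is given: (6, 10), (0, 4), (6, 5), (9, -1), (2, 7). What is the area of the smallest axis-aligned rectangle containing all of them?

99

x ranges over [0, 9], width 9.
y ranges over [-1, 10], height 11.
Area = 9 × 11 = 99.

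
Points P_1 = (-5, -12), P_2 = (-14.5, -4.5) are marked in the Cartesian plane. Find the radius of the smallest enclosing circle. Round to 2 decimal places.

6.05

The smallest circle enclosing two points has them as diameter endpoints.
Centre = midpoint = (-9.75, -8.25); r² = |P_1P_2|²/4 = 146.5/4 = 36.625.
r = √(36.625) ≈ 6.05.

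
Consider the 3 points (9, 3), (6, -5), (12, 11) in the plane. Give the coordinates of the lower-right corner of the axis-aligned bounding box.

(12, -5)

x-range [6, 12], y-range [-5, 11].
The lower-right corner is (12, -5).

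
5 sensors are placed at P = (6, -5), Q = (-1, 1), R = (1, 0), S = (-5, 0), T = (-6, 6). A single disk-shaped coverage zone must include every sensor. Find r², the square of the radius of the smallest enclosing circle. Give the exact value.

A smallest enclosing disk is always determined by at most three of the input points on its boundary.
The farthest pair is P–T with squared distance 265. The circle on this segment as diameter has centre (0, 0.5) and r² = 265/4 = 66.25.
Check Q: distance² to centre = 1.25 ≤ 66.25, so it lies inside.
All remaining points lie in this disk, and no smaller disk contains both endpoints, so this is the minimum enclosing circle.

66.25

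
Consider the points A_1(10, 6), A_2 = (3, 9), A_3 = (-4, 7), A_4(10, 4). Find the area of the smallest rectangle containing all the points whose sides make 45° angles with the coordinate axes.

In coordinates u = x + y, v = x − y the rectangle is axis-aligned; the map (x,y)→(u,v) scales areas by 2.
u-values: 16, 12, 3, 14; range = 16 − 3 = 13.
v-values: 4, -6, -11, 6; range = 6 − (-11) = 17.
Area = (13 × 17) / 2 = 110.5.

110.5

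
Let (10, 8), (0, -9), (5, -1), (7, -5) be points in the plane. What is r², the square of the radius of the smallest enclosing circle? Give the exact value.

97.25

The minimum enclosing circle of a finite set is fixed by two of the points (as a diameter) or three (as a circumcircle).
The farthest pair is (10, 8)–(0, -9) with squared distance 389. The circle on this segment as diameter has centre (5, -0.5) and r² = 389/4 = 97.25.
Check (5, -1): distance² to centre = 0.25 ≤ 97.25, so it lies inside.
All remaining points lie in this disk, and no smaller disk contains both endpoints, so this is the minimum enclosing circle.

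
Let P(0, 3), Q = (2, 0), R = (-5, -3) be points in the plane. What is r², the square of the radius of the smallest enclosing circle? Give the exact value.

22997/1458

Side lengths²: PQ² = 13, PR² = 61, QR² = 58.
Since PR² = 61 < 58 + 13 = 71, the triangle is acute, so the smallest enclosing circle is the circumcircle.
Circumcentre = (-35/18, -25/54), r² = 22997/1458.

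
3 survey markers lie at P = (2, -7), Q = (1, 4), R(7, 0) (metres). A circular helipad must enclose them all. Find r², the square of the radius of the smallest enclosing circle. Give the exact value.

29341/961

Side lengths²: PQ² = 122, PR² = 74, QR² = 52.
Since PQ² = 122 < 74 + 52 = 126, the triangle is acute, so the smallest enclosing circle is the circumcircle.
Circumcentre = (52/31, -46/31), r² = 29341/961.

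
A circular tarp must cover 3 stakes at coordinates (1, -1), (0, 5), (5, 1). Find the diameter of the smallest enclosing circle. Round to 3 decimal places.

6.699

Call the three points A, B, C in the order given.
Side lengths²: AB² = 37, AC² = 20, BC² = 41.
Since BC² = 41 < 37 + 20 = 57, the triangle is acute, so the smallest enclosing circle is the circumcircle.
Circumcentre = (49/26, 29/13), r² = 7585/676.
Diameter = 2r = 2√(7585/676) ≈ 6.699.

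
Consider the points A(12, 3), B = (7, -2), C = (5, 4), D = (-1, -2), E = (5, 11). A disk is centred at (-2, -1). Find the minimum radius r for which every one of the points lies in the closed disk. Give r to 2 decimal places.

The required radius is the distance from (-2, -1) to the farthest point.
Squared distances: 212, 82, 74, 2, 193.
Maximum is 212, attained at A.
r = √212 ≈ 14.56.

14.56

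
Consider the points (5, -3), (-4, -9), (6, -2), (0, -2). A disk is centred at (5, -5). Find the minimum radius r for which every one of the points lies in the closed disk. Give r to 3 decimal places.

The required radius is the distance from (5, -5) to the farthest point.
Squared distances: 4, 97, 10, 34.
Maximum is 97, attained at (-4, -9).
r = √97 ≈ 9.849.

9.849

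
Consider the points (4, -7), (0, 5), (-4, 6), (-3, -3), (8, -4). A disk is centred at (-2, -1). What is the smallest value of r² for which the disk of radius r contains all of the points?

The required radius is the distance from (-2, -1) to the farthest point.
Squared distances: 72, 40, 53, 5, 109.
Maximum is 109, attained at (8, -4).

109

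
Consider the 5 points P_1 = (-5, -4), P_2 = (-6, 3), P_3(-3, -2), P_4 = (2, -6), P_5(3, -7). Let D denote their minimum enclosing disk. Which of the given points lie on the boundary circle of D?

A smallest enclosing disk is always determined by at most three of the input points on its boundary.
The farthest pair is P_2–P_5 with squared distance 181. The circle on this segment as diameter has centre (-1.5, -2) and r² = 181/4 = 45.25.
Check P_1: distance² to centre = 16.25 ≤ 45.25, so it lies inside.
All remaining points lie in this disk, and no smaller disk contains both endpoints, so this is the minimum enclosing circle.
The points at distance exactly r from the centre are P_2, P_5 — 2 points.

P_2, P_5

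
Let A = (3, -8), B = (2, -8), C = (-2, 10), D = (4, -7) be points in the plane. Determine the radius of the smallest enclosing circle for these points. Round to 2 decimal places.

9.34

The minimum enclosing circle of a finite set is fixed by two of the points (as a diameter) or three (as a circumcircle).
The farthest pair is A–C with squared distance 349. The circle on this segment as diameter has centre (0.5, 1) and r² = 349/4 = 87.25.
Check B: distance² to centre = 83.25 ≤ 87.25, so it lies inside.
All remaining points lie in this disk, and no smaller disk contains both endpoints, so this is the minimum enclosing circle.
r = √(87.25) ≈ 9.34.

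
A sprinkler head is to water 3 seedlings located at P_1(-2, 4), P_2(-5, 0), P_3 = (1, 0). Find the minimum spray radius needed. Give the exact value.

Side lengths²: P_1P_2² = 25, P_1P_3² = 25, P_2P_3² = 36.
Since P_2P_3² = 36 < 25 + 25 = 50, the triangle is acute, so the smallest enclosing circle is the circumcircle.
Circumcentre = (-2, 0.875), r² = 9.765625.
r = √(9.765625) = 3.125.

3.125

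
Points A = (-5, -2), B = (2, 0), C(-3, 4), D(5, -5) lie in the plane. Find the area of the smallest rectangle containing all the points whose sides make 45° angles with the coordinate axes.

76.5

In coordinates u = x + y, v = x − y the rectangle is axis-aligned; the map (x,y)→(u,v) scales areas by 2.
u-values: -7, 2, 1, 0; range = 2 − (-7) = 9.
v-values: -3, 2, -7, 10; range = 10 − (-7) = 17.
Area = (9 × 17) / 2 = 76.5.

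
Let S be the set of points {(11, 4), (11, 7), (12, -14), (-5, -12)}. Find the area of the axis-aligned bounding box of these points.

357

x ranges over [-5, 12], width 17.
y ranges over [-14, 7], height 21.
Area = 17 × 21 = 357.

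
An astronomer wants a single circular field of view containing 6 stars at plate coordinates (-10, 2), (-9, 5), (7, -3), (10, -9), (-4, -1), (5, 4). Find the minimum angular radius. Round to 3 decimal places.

11.800

The minimum enclosing circle of a finite set is fixed by two of the points (as a diameter) or three (as a circumcircle).
The farthest pair is (-9, 5)–(10, -9) with squared distance 557. The circle on this segment as diameter has centre (0.5, -2) and r² = 557/4 = 139.25.
Check (-10, 2): distance² to centre = 126.25 ≤ 139.25, so it lies inside.
All remaining points lie in this disk, and no smaller disk contains both endpoints, so this is the minimum enclosing circle.
r = √(139.25) ≈ 11.800.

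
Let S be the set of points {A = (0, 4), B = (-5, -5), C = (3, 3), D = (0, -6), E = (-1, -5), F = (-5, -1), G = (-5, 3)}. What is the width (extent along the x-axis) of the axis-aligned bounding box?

8

max x = 3, min x = -5, so width = 8.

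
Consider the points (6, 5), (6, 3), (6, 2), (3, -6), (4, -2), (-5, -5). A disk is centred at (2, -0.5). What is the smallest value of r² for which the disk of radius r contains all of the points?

69.25

The required radius is the distance from (2, -0.5) to the farthest point.
Squared distances: 46.25, 28.25, 22.25, 31.25, 6.25, 69.25.
Maximum is 69.25, attained at (-5, -5).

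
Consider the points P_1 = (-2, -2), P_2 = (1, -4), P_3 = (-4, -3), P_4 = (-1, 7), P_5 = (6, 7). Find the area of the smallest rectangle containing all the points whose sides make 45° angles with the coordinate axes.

In coordinates u = x + y, v = x − y the rectangle is axis-aligned; the map (x,y)→(u,v) scales areas by 2.
u-values: -4, -3, -7, 6, 13; range = 13 − (-7) = 20.
v-values: 0, 5, -1, -8, -1; range = 5 − (-8) = 13.
Area = (20 × 13) / 2 = 130.

130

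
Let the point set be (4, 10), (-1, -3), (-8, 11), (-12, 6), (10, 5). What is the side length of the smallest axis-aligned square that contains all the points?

The bounding box has width 22 and height 14.
An axis-aligned square enclosing the set must have side ≥ max(width, height).
So the minimum side is max(22, 14) = 22.

22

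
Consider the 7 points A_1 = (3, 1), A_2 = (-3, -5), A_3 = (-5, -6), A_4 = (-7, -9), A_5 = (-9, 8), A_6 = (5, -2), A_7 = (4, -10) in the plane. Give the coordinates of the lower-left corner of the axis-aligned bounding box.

x-range [-9, 5], y-range [-10, 8].
The lower-left corner is (-9, -10).

(-9, -10)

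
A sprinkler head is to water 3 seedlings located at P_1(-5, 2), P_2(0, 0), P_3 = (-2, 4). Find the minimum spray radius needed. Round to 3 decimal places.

Side lengths²: P_1P_2² = 29, P_1P_3² = 13, P_2P_3² = 20.
Since P_1P_2² = 29 < 20 + 13 = 33, the triangle is acute, so the smallest enclosing circle is the circumcircle.
Circumcentre = (-2.375, 1.3125), r² = 7.36328125.
r = √(7.36328125) ≈ 2.714.

2.714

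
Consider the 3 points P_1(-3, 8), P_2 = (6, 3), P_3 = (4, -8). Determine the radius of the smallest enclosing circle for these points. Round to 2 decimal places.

8.73

Side lengths²: P_1P_2² = 106, P_1P_3² = 305, P_2P_3² = 125.
Since P_1P_3² = 305 ≥ 125 + 106 = 231, the angle opposite P_1P_3 is not acute, so the smallest enclosing circle has P_1P_3 as diameter.
Centre = midpoint of P_1P_3 = (0.5, 0), r² = 305/4 = 76.25.
r = √(76.25) ≈ 8.73.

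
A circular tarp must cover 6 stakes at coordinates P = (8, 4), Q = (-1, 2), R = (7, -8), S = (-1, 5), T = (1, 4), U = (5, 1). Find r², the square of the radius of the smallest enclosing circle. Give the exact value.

A smallest enclosing disk is always determined by at most three of the input points on its boundary.
The farthest pair is R–S with squared distance 233. The circle on this segment as diameter has centre (3, -1.5) and r² = 233/4 = 58.25.
Check P: distance² to centre = 55.25 ≤ 58.25, so it lies inside.
All remaining points lie in this disk, and no smaller disk contains both endpoints, so this is the minimum enclosing circle.

58.25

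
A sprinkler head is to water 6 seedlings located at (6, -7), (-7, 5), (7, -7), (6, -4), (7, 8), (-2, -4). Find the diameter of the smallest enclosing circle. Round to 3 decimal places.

18.858

The minimum enclosing circle of a finite set is fixed by two of the points (as a diameter) or three (as a circumcircle).
The minimum enclosing circle is determined by three boundary points: (-7, 5), (7, -7), (7, 8).
Their circumcentre is (9/7, 0.5) with r² = 17425/196.
The farthest remaining point (6, -7) is at distance² 15381/196 ≤ 17425/196.
Diameter = 2r = 2√(17425/196) ≈ 18.858.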